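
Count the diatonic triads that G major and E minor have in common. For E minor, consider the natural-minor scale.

7

Diatonic triads of G major: G (I), Am (ii), Bm (iii), C (IV), D (V), Em (vi), F#dim (vii°).
Diatonic triads of E minor (natural minor): Em (i), F#dim (ii°), G (III), Am (iv), Bm (v), C (VI), D (VII).
Matching root and quality in both lists: G, Am, Bm, C, D, Em, F#dim.
That gives 7 common triads.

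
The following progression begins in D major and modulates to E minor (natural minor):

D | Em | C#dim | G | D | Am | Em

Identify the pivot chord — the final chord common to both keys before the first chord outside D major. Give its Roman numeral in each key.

Chords diatonic to D major: D, Em, F#m, G, A, Bm, C#dim.
Reading the progression, the first chord not in that set is Am, so the modulation leaves D major there.
The chord immediately before Am is D, which is diatonic to both keys: I in D major and VII in E minor.

D — I in D major, VII in E minor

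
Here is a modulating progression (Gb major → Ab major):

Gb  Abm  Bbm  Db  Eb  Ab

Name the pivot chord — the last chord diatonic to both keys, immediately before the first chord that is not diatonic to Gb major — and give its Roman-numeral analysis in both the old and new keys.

Db — V in Gb major, IV in Ab major

Chords diatonic to Gb major: Gb, Abm, Bbm, Cb, Db, Ebm, Fdim.
Reading the progression, the first chord not in that set is Eb, so the modulation leaves Gb major there.
The chord immediately before Eb is Db, which is diatonic to both keys: V in Gb major and IV in Ab major.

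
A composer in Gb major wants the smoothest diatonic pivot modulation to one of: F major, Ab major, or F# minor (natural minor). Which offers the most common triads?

Ab major

Triads of Gb major: Gb major (I), Ab minor (ii), Bb minor (iii), Cb major (IV), Db major (V), Eb minor (vi), F diminished (vii°).
F major shares 0: none.
Ab major shares 2: Bbm, Db.
F# minor (natural minor) shares 0: none.
The most common triads (2) are shared with Ab major.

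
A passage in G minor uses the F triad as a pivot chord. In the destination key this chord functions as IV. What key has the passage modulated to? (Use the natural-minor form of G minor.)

The numeral IV denotes a major triad on scale degree 4. With F on degree 4, the tonic of the new key is C.
Degree 4 carries a major triad in major keys, so the destination is C major.
Check: the diatonic triads of C major are C (I), Dm (ii), Em (iii), F (IV), G (V), Am (vi), Bdim (vii°) — F is indeed IV.

C major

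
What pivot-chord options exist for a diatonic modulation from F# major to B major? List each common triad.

Triads in F# major: F# major (I), G# minor (ii), A# minor (iii), B major (IV), C# major (V), D# minor (vi), E# diminished (vii°).
Triads in B major: B major (I), C# minor (ii), D# minor (iii), E major (IV), F# major (V), G# minor (vi), A# diminished (vii°).
Shared triads with their functions: F# major (I in F# major, V in B major); G# minor (ii in F# major, vi in B major); B major (IV in F# major, I in B major); D# minor (vi in F# major, iii in B major).

F#, G#m, B, D#m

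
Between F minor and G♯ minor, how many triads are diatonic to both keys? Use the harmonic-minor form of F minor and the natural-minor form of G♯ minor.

0

Diatonic triads of F minor (harmonic minor): F minor (i), G diminished (ii°), A♭ augmented (III+), B♭ minor (iv), C major (V), D♭ major (VI), E diminished (vii°).
Diatonic triads of G♯ minor (natural minor): G♯ minor (i), A♯ diminished (ii°), B major (III), C♯ minor (iv), D♯ minor (v), E major (VI), F♯ major (VII).
No triad has the same root and quality in both keys.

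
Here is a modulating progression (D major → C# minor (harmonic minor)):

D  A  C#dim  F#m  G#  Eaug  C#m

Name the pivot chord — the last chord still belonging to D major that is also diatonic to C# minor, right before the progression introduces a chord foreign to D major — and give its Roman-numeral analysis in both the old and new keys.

Chords diatonic to D major: D, Em, F#m, G, A, Bm, C#dim.
Reading the progression, the first chord not in that set is G#, so the modulation leaves D major there.
The chord immediately before G# is F#m, which is diatonic to both keys: iii in D major and iv in C# minor.

F#m — iii in D major, iv in C# minor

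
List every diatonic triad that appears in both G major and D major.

Triads in G major: G (I), Am (ii), Bm (iii), C (IV), D (V), Em (vi), F#dim (vii°).
Triads in D major: D (I), Em (ii), F#m (iii), G (IV), A (V), Bm (vi), C#dim (vii°).
Shared triads with their functions: G (I in G major, IV in D major); Bm (iii in G major, vi in D major); D (V in G major, I in D major); Em (vi in G major, ii in D major).

G, Bm, D, Em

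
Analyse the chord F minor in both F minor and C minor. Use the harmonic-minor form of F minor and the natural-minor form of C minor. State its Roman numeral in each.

i in F minor; iv in C minor

The scale of F minor (harmonic minor) is F G Ab Bb C Db E; F is degree 1, and the triad built there (F-Ab-C) is minor, so it is i.
The scale of C minor (natural minor) is C D Eb F G Ab Bb; F is degree 4, and the triad built there (F-Ab-C) is minor, so it is iv.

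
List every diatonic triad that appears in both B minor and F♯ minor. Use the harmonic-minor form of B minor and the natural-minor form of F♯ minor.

Bm

Triads in B minor (harmonic minor): B minor (i), C♯ diminished (ii°), D augmented (III+), E minor (iv), F♯ major (V), G major (VI), A♯ diminished (vii°).
Triads in F♯ minor (natural minor): F♯ minor (i), G♯ diminished (ii°), A major (III), B minor (iv), C♯ minor (v), D major (VI), E major (VII).
Shared triads with their functions: B minor (i in B minor, iv in F♯ minor).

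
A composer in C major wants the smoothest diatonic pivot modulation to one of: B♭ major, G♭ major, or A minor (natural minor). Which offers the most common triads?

Triads of C major: C major (I), D minor (ii), E minor (iii), F major (IV), G major (V), A minor (vi), B diminished (vii°).
B♭ major shares 2: Dm, F.
G♭ major shares 0: none.
A minor (natural minor) shares 7: C, Dm, Em, F, G, Am, Bdim.
The most common triads (7) are shared with A minor.

A minor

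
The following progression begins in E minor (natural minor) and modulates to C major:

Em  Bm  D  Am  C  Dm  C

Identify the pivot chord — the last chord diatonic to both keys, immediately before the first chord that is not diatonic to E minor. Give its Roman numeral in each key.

C — VI in E minor, I in C major

Chords diatonic to E minor: Em, F#dim, G, Am, Bm, C, D.
Reading the progression, the first chord not in that set is Dm, so the modulation leaves E minor there.
The chord immediately before Dm is C, which is diatonic to both keys: VI in E minor and I in C major.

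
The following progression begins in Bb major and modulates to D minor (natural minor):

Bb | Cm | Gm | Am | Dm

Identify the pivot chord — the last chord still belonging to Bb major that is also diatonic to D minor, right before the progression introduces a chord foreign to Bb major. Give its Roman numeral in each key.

Gm — vi in Bb major, iv in D minor

Chords diatonic to Bb major: Bb, Cm, Dm, Eb, F, Gm, Adim.
Reading the progression, the first chord not in that set is Am, so the modulation leaves Bb major there.
The chord immediately before Am is Gm, which is diatonic to both keys: vi in Bb major and iv in D minor.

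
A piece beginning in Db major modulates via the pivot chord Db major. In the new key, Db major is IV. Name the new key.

Ab major

The numeral IV denotes a major triad on scale degree 4. With Db on degree 4, the tonic of the new key is Ab.
Degree 4 carries a major triad in major keys, so the destination is Ab major.
Check: the diatonic triads of Ab major are Ab (I), Bbm (ii), Cm (iii), Db (IV), Eb (V), Fm (vi), Gdim (vii°) — Db major is indeed IV.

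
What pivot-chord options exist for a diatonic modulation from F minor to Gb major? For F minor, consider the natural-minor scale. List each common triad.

Triads in F minor (natural minor): Fm (i), Gdim (ii°), Ab (III), Bbm (iv), Cm (v), Db (VI), Eb (VII).
Triads in Gb major: Gb (I), Abm (ii), Bbm (iii), Cb (IV), Db (V), Ebm (vi), Fdim (vii°).
Shared triads with their functions: Bbm (iv in F minor, iii in Gb major); Db (VI in F minor, V in Gb major).

Bbm, Db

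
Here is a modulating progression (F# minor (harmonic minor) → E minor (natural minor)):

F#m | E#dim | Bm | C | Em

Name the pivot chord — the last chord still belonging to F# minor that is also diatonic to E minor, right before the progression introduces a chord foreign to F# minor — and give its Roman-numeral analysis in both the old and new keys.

Chords diatonic to F# minor: F#m, G#dim, Aaug, Bm, C#, D, E#dim.
Reading the progression, the first chord not in that set is C, so the modulation leaves F# minor there.
The chord immediately before C is Bm, which is diatonic to both keys: iv in F# minor and v in E minor.

Bm — iv in F# minor, v in E minor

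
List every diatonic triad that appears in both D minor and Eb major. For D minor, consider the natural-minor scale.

Gm, Bb

Triads in D minor (natural minor): D minor (i), E diminished (ii°), F major (III), G minor (iv), A minor (v), Bb major (VI), C major (VII).
Triads in Eb major: Eb major (I), F minor (ii), G minor (iii), Ab major (IV), Bb major (V), C minor (vi), D diminished (vii°).
Shared triads with their functions: G minor (iv in D minor, iii in Eb major); Bb major (VI in D minor, V in Eb major).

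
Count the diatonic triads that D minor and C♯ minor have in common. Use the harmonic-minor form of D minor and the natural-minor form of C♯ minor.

1

Diatonic triads of D minor (harmonic minor): D minor (i), E diminished (ii°), F augmented (III+), G minor (iv), A major (V), B♭ major (VI), C♯ diminished (vii°).
Diatonic triads of C♯ minor (natural minor): C♯ minor (i), D♯ diminished (ii°), E major (III), F♯ minor (iv), G♯ minor (v), A major (VI), B major (VII).
Matching root and quality in both lists: A major.
That gives 1 common triad.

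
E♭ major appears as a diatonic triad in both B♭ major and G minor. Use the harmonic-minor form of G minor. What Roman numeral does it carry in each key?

The scale of B♭ major is B♭ C D E♭ F G A; E♭ is degree 4, and the triad built there (E♭-G-B♭) is major, so it is IV.
The scale of G minor (harmonic minor) is G A B♭ C D E♭ F♯; E♭ is degree 6, and the triad built there (E♭-G-B♭) is major, so it is VI.

IV in B♭ major; VI in G minor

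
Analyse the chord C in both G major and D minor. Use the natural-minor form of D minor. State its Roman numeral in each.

IV in G major; VII in D minor

The scale of G major is G A B C D E F♯; C is degree 4, and the triad built there (C-E-G) is major, so it is IV.
The scale of D minor (natural minor) is D E F G A B♭ C; C is degree 7, and the triad built there (C-E-G) is major, so it is VII.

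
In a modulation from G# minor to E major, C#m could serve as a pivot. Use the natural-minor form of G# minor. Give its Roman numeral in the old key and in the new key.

The scale of G# minor (natural minor) is G# A# B C# D# E F#; C# is degree 4, and the triad built there (C#-E-G#) is minor, so it is iv.
The scale of E major is E F# G# A B C# D#; C# is degree 6, and the triad built there (C#-E-G#) is minor, so it is vi.

iv in G# minor; vi in E major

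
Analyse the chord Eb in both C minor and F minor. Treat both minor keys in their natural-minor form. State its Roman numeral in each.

The scale of C minor (natural minor) is C D Eb F G Ab Bb; Eb is degree 3, and the triad built there (Eb-G-Bb) is major, so it is III.
The scale of F minor (natural minor) is F G Ab Bb C Db Eb; Eb is degree 7, and the triad built there (Eb-G-Bb) is major, so it is VII.

III in C minor; VII in F minor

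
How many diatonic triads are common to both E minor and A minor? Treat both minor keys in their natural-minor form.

Diatonic triads of E minor (natural minor): E minor (i), F# diminished (ii°), G major (III), A minor (iv), B minor (v), C major (VI), D major (VII).
Diatonic triads of A minor (natural minor): A minor (i), B diminished (ii°), C major (III), D minor (iv), E minor (v), F major (VI), G major (VII).
Matching root and quality in both lists: E minor, G major, A minor, C major.
That gives 4 common triads.

4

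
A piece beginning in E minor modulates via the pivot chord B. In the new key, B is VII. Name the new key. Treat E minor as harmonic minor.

The numeral VII denotes a major triad on scale degree 7. With B on degree 7, the tonic of the new key is C#.
Degree 7 carries a major triad in natural-minor keys, so the destination is C# minor.
Check: the diatonic triads of C# minor (natural minor) are C#m (i), D#dim (ii°), E (III), F#m (iv), G#m (v), A (VI), B (VII) — B is indeed VII.

C# minor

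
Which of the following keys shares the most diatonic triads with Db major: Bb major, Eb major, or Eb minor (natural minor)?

Triads of Db major: Db major (I), Eb minor (ii), F minor (iii), Gb major (IV), Ab major (V), Bb minor (vi), C diminished (vii°).
Bb major shares 0: none.
Eb major shares 2: Fm, Ab.
Eb minor (natural minor) shares 4: Db, Ebm, Gb, Bbm.
The most common triads (4) are shared with Eb minor.

Eb minor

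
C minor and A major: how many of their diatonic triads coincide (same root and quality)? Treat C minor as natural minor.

0

Diatonic triads of C minor (natural minor): C minor (i), D diminished (ii°), E♭ major (III), F minor (iv), G minor (v), A♭ major (VI), B♭ major (VII).
Diatonic triads of A major: A major (I), B minor (ii), C♯ minor (iii), D major (IV), E major (V), F♯ minor (vi), G♯ diminished (vii°).
No triad has the same root and quality in both keys.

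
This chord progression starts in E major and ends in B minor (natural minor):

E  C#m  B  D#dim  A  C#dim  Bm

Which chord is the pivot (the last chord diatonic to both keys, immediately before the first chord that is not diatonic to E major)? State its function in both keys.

Chords diatonic to E major: E, F#m, G#m, A, B, C#m, D#dim.
Reading the progression, the first chord not in that set is C#dim, so the modulation leaves E major there.
The chord immediately before C#dim is A, which is diatonic to both keys: IV in E major and VII in B minor.

A — IV in E major, VII in B minor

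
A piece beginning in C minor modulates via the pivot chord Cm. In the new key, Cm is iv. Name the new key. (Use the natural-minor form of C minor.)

G minor

The numeral iv denotes a minor triad on scale degree 4. With C on degree 4, the tonic of the new key is G.
Degree 4 carries a minor triad in minor keys, so the destination is G minor.
Check: the diatonic triads of G minor (natural minor) are Gm (i), Adim (ii°), B♭ (III), Cm (iv), Dm (v), E♭ (VI), F (VII) — Cm is indeed iv.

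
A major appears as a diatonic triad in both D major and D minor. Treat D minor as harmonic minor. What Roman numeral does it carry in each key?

V in D major; V in D minor

The scale of D major is D E F# G A B C#; A is degree 5, and the triad built there (A-C#-E) is major, so it is V.
The scale of D minor (harmonic minor) is D E F G A Bb C#; A is degree 5, and the triad built there (A-C#-E) is major, so it is V.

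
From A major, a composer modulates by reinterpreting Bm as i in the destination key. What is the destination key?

B minor

The numeral i denotes a minor triad on scale degree 1. With B on degree 1, the tonic of the new key is B.
Degree 1 carries a minor triad in minor keys, so the destination is B minor.
Check: the diatonic triads of B minor (natural minor) are Bm (i), C#dim (ii°), D (III), Em (iv), F#m (v), G (VI), A (VII) — Bm is indeed i.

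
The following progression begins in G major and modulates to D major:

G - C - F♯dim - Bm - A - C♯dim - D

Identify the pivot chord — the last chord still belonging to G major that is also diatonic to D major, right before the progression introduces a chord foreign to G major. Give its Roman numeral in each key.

Chords diatonic to G major: G, Am, Bm, C, D, Em, F♯dim.
Reading the progression, the first chord not in that set is A, so the modulation leaves G major there.
The chord immediately before A is Bm, which is diatonic to both keys: iii in G major and vi in D major.

Bm — iii in G major, vi in D major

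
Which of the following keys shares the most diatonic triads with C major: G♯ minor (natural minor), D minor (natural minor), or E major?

Triads of C major: C (I), Dm (ii), Em (iii), F (IV), G (V), Am (vi), Bdim (vii°).
G♯ minor (natural minor) shares 0: none.
D minor (natural minor) shares 4: C, Dm, F, Am.
E major shares 0: none.
The most common triads (4) are shared with D minor.

D minor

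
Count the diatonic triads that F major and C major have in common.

Diatonic triads of F major: F (I), Gm (ii), Am (iii), Bb (IV), C (V), Dm (vi), Edim (vii°).
Diatonic triads of C major: C (I), Dm (ii), Em (iii), F (IV), G (V), Am (vi), Bdim (vii°).
Matching root and quality in both lists: F, Am, C, Dm.
That gives 4 common triads.

4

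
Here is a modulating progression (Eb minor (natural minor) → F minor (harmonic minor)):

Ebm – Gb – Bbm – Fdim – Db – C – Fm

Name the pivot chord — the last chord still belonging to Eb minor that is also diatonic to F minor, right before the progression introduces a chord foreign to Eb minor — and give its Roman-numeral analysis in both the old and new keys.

Chords diatonic to Eb minor: Ebm, Fdim, Gb, Abm, Bbm, Cb, Db.
Reading the progression, the first chord not in that set is C, so the modulation leaves Eb minor there.
The chord immediately before C is Db, which is diatonic to both keys: VII in Eb minor and VI in F minor.

Db — VII in Eb minor, VI in F minor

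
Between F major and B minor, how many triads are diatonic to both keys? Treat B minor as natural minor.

Diatonic triads of F major: F (I), Gm (ii), Am (iii), Bb (IV), C (V), Dm (vi), Edim (vii°).
Diatonic triads of B minor (natural minor): Bm (i), C#dim (ii°), D (III), Em (iv), F#m (v), G (VI), A (VII).
No triad has the same root and quality in both keys.

0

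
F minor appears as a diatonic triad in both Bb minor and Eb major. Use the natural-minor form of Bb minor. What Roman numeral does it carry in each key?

The scale of Bb minor (natural minor) is Bb C Db Eb F Gb Ab; F is degree 5, and the triad built there (F-Ab-C) is minor, so it is v.
The scale of Eb major is Eb F G Ab Bb C D; F is degree 2, and the triad built there (F-Ab-C) is minor, so it is ii.

v in Bb minor; ii in Eb major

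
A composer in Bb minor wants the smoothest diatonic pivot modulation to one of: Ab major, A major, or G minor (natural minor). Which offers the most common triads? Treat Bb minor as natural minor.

Ab major

Triads of Bb minor (natural minor): Bb minor (i), C diminished (ii°), Db major (III), Eb minor (iv), F minor (v), Gb major (VI), Ab major (VII).
Ab major shares 4: Bbm, Db, Fm, Ab.
A major shares 0: none.
G minor (natural minor) shares 0: none.
The most common triads (4) are shared with Ab major.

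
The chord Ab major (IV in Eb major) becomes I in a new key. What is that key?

Ab major

The numeral I denotes a major triad on scale degree 1. With Ab on degree 1, the tonic of the new key is Ab.
Degree 1 carries a major triad in major keys, so the destination is Ab major.
Check: the diatonic triads of Ab major are Ab (I), Bbm (ii), Cm (iii), Db (IV), Eb (V), Fm (vi), Gdim (vii°) — Ab major is indeed I.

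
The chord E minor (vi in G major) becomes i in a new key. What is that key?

E minor

The numeral i denotes a minor triad on scale degree 1. With E on degree 1, the tonic of the new key is E.
Degree 1 carries a minor triad in minor keys, so the destination is E minor.
Check: the diatonic triads of E minor (natural minor) are Em (i), F#dim (ii°), G (III), Am (iv), Bm (v), C (VI), D (VII) — E minor is indeed i.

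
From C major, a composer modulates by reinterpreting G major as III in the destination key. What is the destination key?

E minor

The numeral III denotes a major triad on scale degree 3. With G on degree 3, the tonic of the new key is E.
Degree 3 carries a major triad in natural-minor keys, so the destination is E minor.
Check: the diatonic triads of E minor (natural minor) are Em (i), F#dim (ii°), G (III), Am (iv), Bm (v), C (VI), D (VII) — G major is indeed III.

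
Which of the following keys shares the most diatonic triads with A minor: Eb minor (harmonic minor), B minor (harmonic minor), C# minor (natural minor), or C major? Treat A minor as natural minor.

C major

Triads of A minor (natural minor): A minor (i), B diminished (ii°), C major (III), D minor (iv), E minor (v), F major (VI), G major (VII).
Eb minor (harmonic minor) shares 0: none.
B minor (harmonic minor) shares 2: Em, G.
C# minor (natural minor) shares 0: none.
C major shares 7: Am, Bdim, C, Dm, Em, F, G.
The most common triads (7) are shared with C major.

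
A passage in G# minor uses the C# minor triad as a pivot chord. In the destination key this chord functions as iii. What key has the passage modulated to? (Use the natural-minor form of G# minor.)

A major

The numeral iii denotes a minor triad on scale degree 3. With C# on degree 3, the tonic of the new key is A.
Degree 3 carries a minor triad in major keys, so the destination is A major.
Check: the diatonic triads of A major are A (I), Bm (ii), C#m (iii), D (IV), E (V), F#m (vi), G#dim (vii°) — C# minor is indeed iii.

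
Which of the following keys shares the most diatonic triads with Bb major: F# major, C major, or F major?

Triads of Bb major: Bb (I), Cm (ii), Dm (iii), Eb (IV), F (V), Gm (vi), Adim (vii°).
F# major shares 0: none.
C major shares 2: Dm, F.
F major shares 4: Bb, Dm, F, Gm.
The most common triads (4) are shared with F major.

F major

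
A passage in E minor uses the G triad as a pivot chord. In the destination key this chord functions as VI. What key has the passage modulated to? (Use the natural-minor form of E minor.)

B minor

The numeral VI denotes a major triad on scale degree 6. With G on degree 6, the tonic of the new key is B.
Degree 6 carries a major triad in minor keys, so the destination is B minor.
Check: the diatonic triads of B minor (natural minor) are Bm (i), C♯dim (ii°), D (III), Em (iv), F♯m (v), G (VI), A (VII) — G is indeed VI.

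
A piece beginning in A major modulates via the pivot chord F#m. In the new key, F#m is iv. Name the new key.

The numeral iv denotes a minor triad on scale degree 4. With F# on degree 4, the tonic of the new key is C#.
Degree 4 carries a minor triad in minor keys, so the destination is C# minor.
Check: the diatonic triads of C# minor (natural minor) are C#m (i), D#dim (ii°), E (III), F#m (iv), G#m (v), A (VI), B (VII) — F#m is indeed iv.

C# minor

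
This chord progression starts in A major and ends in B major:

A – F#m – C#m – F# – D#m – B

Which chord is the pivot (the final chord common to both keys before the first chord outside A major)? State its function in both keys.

C#m — iii in A major, ii in B major

Chords diatonic to A major: A, Bm, C#m, D, E, F#m, G#dim.
Reading the progression, the first chord not in that set is F#, so the modulation leaves A major there.
The chord immediately before F# is C#m, which is diatonic to both keys: iii in A major and ii in B major.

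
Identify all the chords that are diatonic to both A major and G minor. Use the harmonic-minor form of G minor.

Triads in A major: A (I), Bm (ii), C#m (iii), D (IV), E (V), F#m (vi), G#dim (vii°).
Triads in G minor (harmonic minor): Gm (i), Adim (ii°), Bbaug (III+), Cm (iv), D (V), Eb (VI), F#dim (vii°).
Shared triads with their functions: D (IV in A major, V in G minor).

D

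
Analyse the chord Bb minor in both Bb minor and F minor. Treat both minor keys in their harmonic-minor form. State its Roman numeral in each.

The scale of Bb minor (harmonic minor) is Bb C Db Eb F Gb A; Bb is degree 1, and the triad built there (Bb-Db-F) is minor, so it is i.
The scale of F minor (harmonic minor) is F G Ab Bb C Db E; Bb is degree 4, and the triad built there (Bb-Db-F) is minor, so it is iv.

i in Bb minor; iv in F minor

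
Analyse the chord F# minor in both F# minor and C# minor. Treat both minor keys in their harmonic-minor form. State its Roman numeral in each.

i in F# minor; iv in C# minor

The scale of F# minor (harmonic minor) is F# G# A B C# D E#; F# is degree 1, and the triad built there (F#-A-C#) is minor, so it is i.
The scale of C# minor (harmonic minor) is C# D# E F# G# A B#; F# is degree 4, and the triad built there (F#-A-C#) is minor, so it is iv.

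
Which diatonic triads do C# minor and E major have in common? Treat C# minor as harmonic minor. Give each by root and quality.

C#m, D#dim, F#m, A

Triads in C# minor (harmonic minor): C#m (i), D#dim (ii°), Eaug (III+), F#m (iv), G# (V), A (VI), B#dim (vii°).
Triads in E major: E (I), F#m (ii), G#m (iii), A (IV), B (V), C#m (vi), D#dim (vii°).
Shared triads with their functions: C#m (i in C# minor, vi in E major); D#dim (ii° in C# minor, vii° in E major); F#m (iv in C# minor, ii in E major); A (VI in C# minor, IV in E major).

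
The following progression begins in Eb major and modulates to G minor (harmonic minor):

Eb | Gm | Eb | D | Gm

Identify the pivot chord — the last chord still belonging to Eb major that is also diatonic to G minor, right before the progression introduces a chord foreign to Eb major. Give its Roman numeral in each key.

Chords diatonic to Eb major: Eb, Fm, Gm, Ab, Bb, Cm, Ddim.
Reading the progression, the first chord not in that set is D, so the modulation leaves Eb major there.
The chord immediately before D is Eb, which is diatonic to both keys: I in Eb major and VI in G minor.

Eb — I in Eb major, VI in G minor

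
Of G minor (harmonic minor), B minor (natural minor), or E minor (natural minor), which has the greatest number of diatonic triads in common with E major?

Triads of E major: E major (I), F# minor (ii), G# minor (iii), A major (IV), B major (V), C# minor (vi), D# diminished (vii°).
G minor (harmonic minor) shares 0: none.
B minor (natural minor) shares 2: F#m, A.
E minor (natural minor) shares 0: none.
The most common triads (2) are shared with B minor.

B minor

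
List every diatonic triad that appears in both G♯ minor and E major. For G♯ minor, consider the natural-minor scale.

Triads in G♯ minor (natural minor): G♯m (i), A♯dim (ii°), B (III), C♯m (iv), D♯m (v), E (VI), F♯ (VII).
Triads in E major: E (I), F♯m (ii), G♯m (iii), A (IV), B (V), C♯m (vi), D♯dim (vii°).
Shared triads with their functions: G♯m (i in G♯ minor, iii in E major); B (III in G♯ minor, V in E major); C♯m (iv in G♯ minor, vi in E major); E (VI in G♯ minor, I in E major).

G♯m, B, C♯m, E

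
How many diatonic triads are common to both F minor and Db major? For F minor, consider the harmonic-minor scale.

Diatonic triads of F minor (harmonic minor): F minor (i), G diminished (ii°), Ab augmented (III+), Bb minor (iv), C major (V), Db major (VI), E diminished (vii°).
Diatonic triads of Db major: Db major (I), Eb minor (ii), F minor (iii), Gb major (IV), Ab major (V), Bb minor (vi), C diminished (vii°).
Matching root and quality in both lists: F minor, Bb minor, Db major.
That gives 3 common triads.

3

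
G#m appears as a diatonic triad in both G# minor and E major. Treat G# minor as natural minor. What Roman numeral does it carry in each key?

The scale of G# minor (natural minor) is G# A# B C# D# E F#; G# is degree 1, and the triad built there (G#-B-D#) is minor, so it is i.
The scale of E major is E F# G# A B C# D#; G# is degree 3, and the triad built there (G#-B-D#) is minor, so it is iii.

i in G# minor; iii in E major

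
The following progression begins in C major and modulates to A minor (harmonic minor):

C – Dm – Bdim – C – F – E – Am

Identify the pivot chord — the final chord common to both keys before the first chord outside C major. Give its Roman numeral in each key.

Chords diatonic to C major: C, Dm, Em, F, G, Am, Bdim.
Reading the progression, the first chord not in that set is E, so the modulation leaves C major there.
The chord immediately before E is F, which is diatonic to both keys: IV in C major and VI in A minor.

F — IV in C major, VI in A minor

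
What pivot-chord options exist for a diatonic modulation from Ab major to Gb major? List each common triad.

Triads in Ab major: Ab (I), Bbm (ii), Cm (iii), Db (IV), Eb (V), Fm (vi), Gdim (vii°).
Triads in Gb major: Gb (I), Abm (ii), Bbm (iii), Cb (IV), Db (V), Ebm (vi), Fdim (vii°).
Shared triads with their functions: Bbm (ii in Ab major, iii in Gb major); Db (IV in Ab major, V in Gb major).

Bbm, Db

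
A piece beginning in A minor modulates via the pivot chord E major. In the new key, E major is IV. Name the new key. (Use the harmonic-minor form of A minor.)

The numeral IV denotes a major triad on scale degree 4. With E on degree 4, the tonic of the new key is B.
Degree 4 carries a major triad in major keys, so the destination is B major.
Check: the diatonic triads of B major are B (I), C♯m (ii), D♯m (iii), E (IV), F♯ (V), G♯m (vi), A♯dim (vii°) — E major is indeed IV.

B major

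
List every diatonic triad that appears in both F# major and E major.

G#m, B

Triads in F# major: F# (I), G#m (ii), A#m (iii), B (IV), C# (V), D#m (vi), E#dim (vii°).
Triads in E major: E (I), F#m (ii), G#m (iii), A (IV), B (V), C#m (vi), D#dim (vii°).
Shared triads with their functions: G#m (ii in F# major, iii in E major); B (IV in F# major, V in E major).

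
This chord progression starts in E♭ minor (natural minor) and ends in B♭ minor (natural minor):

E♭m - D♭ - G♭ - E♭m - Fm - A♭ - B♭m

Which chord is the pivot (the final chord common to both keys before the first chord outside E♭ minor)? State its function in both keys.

E♭m — i in E♭ minor, iv in B♭ minor

Chords diatonic to E♭ minor: E♭m, Fdim, G♭, A♭m, B♭m, C♭, D♭.
Reading the progression, the first chord not in that set is Fm, so the modulation leaves E♭ minor there.
The chord immediately before Fm is E♭m, which is diatonic to both keys: i in E♭ minor and iv in B♭ minor.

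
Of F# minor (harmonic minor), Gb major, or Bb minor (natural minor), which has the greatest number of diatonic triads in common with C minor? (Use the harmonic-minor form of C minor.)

Bb minor

Triads of C minor (harmonic minor): C minor (i), D diminished (ii°), Eb augmented (III+), F minor (iv), G major (V), Ab major (VI), B diminished (vii°).
F# minor (harmonic minor) shares 0: none.
Gb major shares 0: none.
Bb minor (natural minor) shares 2: Fm, Ab.
The most common triads (2) are shared with Bb minor.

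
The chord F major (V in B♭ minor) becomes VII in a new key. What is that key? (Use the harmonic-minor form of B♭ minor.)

The numeral VII denotes a major triad on scale degree 7. With F on degree 7, the tonic of the new key is G.
Degree 7 carries a major triad in natural-minor keys, so the destination is G minor.
Check: the diatonic triads of G minor (natural minor) are Gm (i), Adim (ii°), B♭ (III), Cm (iv), Dm (v), E♭ (VI), F (VII) — F major is indeed VII.

G minor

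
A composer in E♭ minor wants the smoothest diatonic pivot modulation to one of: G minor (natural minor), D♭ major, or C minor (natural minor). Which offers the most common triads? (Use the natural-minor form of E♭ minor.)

Triads of E♭ minor (natural minor): E♭ minor (i), F diminished (ii°), G♭ major (III), A♭ minor (iv), B♭ minor (v), C♭ major (VI), D♭ major (VII).
G minor (natural minor) shares 0: none.
D♭ major shares 4: E♭m, G♭, B♭m, D♭.
C minor (natural minor) shares 0: none.
The most common triads (4) are shared with D♭ major.

D♭ major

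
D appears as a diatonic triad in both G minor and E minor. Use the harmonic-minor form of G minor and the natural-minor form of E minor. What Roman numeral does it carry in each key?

The scale of G minor (harmonic minor) is G A B♭ C D E♭ F♯; D is degree 5, and the triad built there (D-F♯-A) is major, so it is V.
The scale of E minor (natural minor) is E F♯ G A B C D; D is degree 7, and the triad built there (D-F♯-A) is major, so it is VII.

V in G minor; VII in E minor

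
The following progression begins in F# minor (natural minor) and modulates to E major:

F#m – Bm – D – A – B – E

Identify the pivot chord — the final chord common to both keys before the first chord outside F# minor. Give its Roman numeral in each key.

A — III in F# minor, IV in E major

Chords diatonic to F# minor: F#m, G#dim, A, Bm, C#m, D, E.
Reading the progression, the first chord not in that set is B, so the modulation leaves F# minor there.
The chord immediately before B is A, which is diatonic to both keys: III in F# minor and IV in E major.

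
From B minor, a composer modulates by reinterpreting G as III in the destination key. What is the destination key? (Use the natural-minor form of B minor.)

The numeral III denotes a major triad on scale degree 3. With G on degree 3, the tonic of the new key is E.
Degree 3 carries a major triad in natural-minor keys, so the destination is E minor.
Check: the diatonic triads of E minor (natural minor) are Em (i), F♯dim (ii°), G (III), Am (iv), Bm (v), C (VI), D (VII) — G is indeed III.

E minor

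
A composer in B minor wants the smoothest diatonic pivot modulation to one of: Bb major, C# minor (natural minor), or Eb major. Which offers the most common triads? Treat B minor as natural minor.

Triads of B minor (natural minor): Bm (i), C#dim (ii°), D (III), Em (iv), F#m (v), G (VI), A (VII).
Bb major shares 0: none.
C# minor (natural minor) shares 2: F#m, A.
Eb major shares 0: none.
The most common triads (2) are shared with C# minor.

C# minor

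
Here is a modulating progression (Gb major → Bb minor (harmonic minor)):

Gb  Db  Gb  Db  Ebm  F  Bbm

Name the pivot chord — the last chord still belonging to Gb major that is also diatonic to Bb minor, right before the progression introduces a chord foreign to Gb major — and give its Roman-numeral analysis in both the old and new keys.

Ebm — vi in Gb major, iv in Bb minor

Chords diatonic to Gb major: Gb, Abm, Bbm, Cb, Db, Ebm, Fdim.
Reading the progression, the first chord not in that set is F, so the modulation leaves Gb major there.
The chord immediately before F is Ebm, which is diatonic to both keys: vi in Gb major and iv in Bb minor.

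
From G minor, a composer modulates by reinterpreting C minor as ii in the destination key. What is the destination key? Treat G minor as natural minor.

The numeral ii denotes a minor triad on scale degree 2. With C on degree 2, the tonic of the new key is Bb.
Degree 2 carries a minor triad in major keys, so the destination is Bb major.
Check: the diatonic triads of Bb major are Bb (I), Cm (ii), Dm (iii), Eb (IV), F (V), Gm (vi), Adim (vii°) — C minor is indeed ii.

Bb major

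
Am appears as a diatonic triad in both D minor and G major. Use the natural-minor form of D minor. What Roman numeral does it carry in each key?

The scale of D minor (natural minor) is D E F G A Bb C; A is degree 5, and the triad built there (A-C-E) is minor, so it is v.
The scale of G major is G A B C D E F#; A is degree 2, and the triad built there (A-C-E) is minor, so it is ii.

v in D minor; ii in G major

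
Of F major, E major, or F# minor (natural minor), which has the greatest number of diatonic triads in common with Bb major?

F major

Triads of Bb major: Bb (I), Cm (ii), Dm (iii), Eb (IV), F (V), Gm (vi), Adim (vii°).
F major shares 4: Bb, Dm, F, Gm.
E major shares 0: none.
F# minor (natural minor) shares 0: none.
The most common triads (4) are shared with F major.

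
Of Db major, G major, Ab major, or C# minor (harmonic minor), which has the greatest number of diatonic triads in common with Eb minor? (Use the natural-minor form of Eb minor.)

Db major

Triads of Eb minor (natural minor): Ebm (i), Fdim (ii°), Gb (III), Abm (iv), Bbm (v), Cb (VI), Db (VII).
Db major shares 4: Ebm, Gb, Bbm, Db.
G major shares 0: none.
Ab major shares 2: Bbm, Db.
C# minor (harmonic minor) shares 0: none.
The most common triads (4) are shared with Db major.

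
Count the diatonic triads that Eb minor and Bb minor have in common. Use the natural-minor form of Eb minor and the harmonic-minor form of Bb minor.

Diatonic triads of Eb minor (natural minor): Eb minor (i), F diminished (ii°), Gb major (III), Ab minor (iv), Bb minor (v), Cb major (VI), Db major (VII).
Diatonic triads of Bb minor (harmonic minor): Bb minor (i), C diminished (ii°), Db augmented (III+), Eb minor (iv), F major (V), Gb major (VI), A diminished (vii°).
Matching root and quality in both lists: Eb minor, Gb major, Bb minor.
That gives 3 common triads.

3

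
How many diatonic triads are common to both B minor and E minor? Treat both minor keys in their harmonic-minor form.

1

Diatonic triads of B minor (harmonic minor): Bm (i), C#dim (ii°), Daug (III+), Em (iv), F# (V), G (VI), A#dim (vii°).
Diatonic triads of E minor (harmonic minor): Em (i), F#dim (ii°), Gaug (III+), Am (iv), B (V), C (VI), D#dim (vii°).
Matching root and quality in both lists: Em.
That gives 1 common triad.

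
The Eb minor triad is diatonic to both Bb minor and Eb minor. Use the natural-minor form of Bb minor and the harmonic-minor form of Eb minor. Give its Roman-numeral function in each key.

The scale of Bb minor (natural minor) is Bb C Db Eb F Gb Ab; Eb is degree 4, and the triad built there (Eb-Gb-Bb) is minor, so it is iv.
The scale of Eb minor (harmonic minor) is Eb F Gb Ab Bb Cb D; Eb is degree 1, and the triad built there (Eb-Gb-Bb) is minor, so it is i.

iv in Bb minor; i in Eb minor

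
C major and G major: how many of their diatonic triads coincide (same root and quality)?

4

Diatonic triads of C major: C major (I), D minor (ii), E minor (iii), F major (IV), G major (V), A minor (vi), B diminished (vii°).
Diatonic triads of G major: G major (I), A minor (ii), B minor (iii), C major (IV), D major (V), E minor (vi), F# diminished (vii°).
Matching root and quality in both lists: C major, E minor, G major, A minor.
That gives 4 common triads.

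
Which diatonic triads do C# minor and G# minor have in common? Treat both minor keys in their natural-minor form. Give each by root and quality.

C#m, E, G#m, B

Triads in C# minor (natural minor): C#m (i), D#dim (ii°), E (III), F#m (iv), G#m (v), A (VI), B (VII).
Triads in G# minor (natural minor): G#m (i), A#dim (ii°), B (III), C#m (iv), D#m (v), E (VI), F# (VII).
Shared triads with their functions: C#m (i in C# minor, iv in G# minor); E (III in C# minor, VI in G# minor); G#m (v in C# minor, i in G# minor); B (VII in C# minor, III in G# minor).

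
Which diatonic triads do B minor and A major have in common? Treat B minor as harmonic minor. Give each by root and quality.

Bm

Triads in B minor (harmonic minor): B minor (i), C♯ diminished (ii°), D augmented (III+), E minor (iv), F♯ major (V), G major (VI), A♯ diminished (vii°).
Triads in A major: A major (I), B minor (ii), C♯ minor (iii), D major (IV), E major (V), F♯ minor (vi), G♯ diminished (vii°).
Shared triads with their functions: B minor (i in B minor, ii in A major).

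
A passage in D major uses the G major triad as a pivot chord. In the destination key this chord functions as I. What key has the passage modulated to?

G major

The numeral I denotes a major triad on scale degree 1. With G on degree 1, the tonic of the new key is G.
Degree 1 carries a major triad in major keys, so the destination is G major.
Check: the diatonic triads of G major are G (I), Am (ii), Bm (iii), C (IV), D (V), Em (vi), F♯dim (vii°) — G major is indeed I.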